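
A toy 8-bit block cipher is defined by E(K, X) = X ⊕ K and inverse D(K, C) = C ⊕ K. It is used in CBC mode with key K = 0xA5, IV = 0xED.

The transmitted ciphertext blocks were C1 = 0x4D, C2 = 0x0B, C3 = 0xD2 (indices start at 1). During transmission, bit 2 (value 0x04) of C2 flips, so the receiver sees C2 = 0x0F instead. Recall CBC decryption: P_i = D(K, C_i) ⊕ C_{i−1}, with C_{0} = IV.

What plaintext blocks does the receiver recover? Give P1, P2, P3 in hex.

P1 = 0x05, P2 = 0xE7, P3 = 0x78

Only C2 changed, to 0x0F. In CBC, a change in C_i garbles P_i and flips the same bit in P_{i+1}. Decrypting the received ciphertext:
P1: D(K, 0x4D) = 0xE8; 0xE8 ⊕ 0xED = 0x05.
P2: D(K, 0x0F) = 0xAA; 0xAA ⊕ 0x4D = 0xE7.
P3: D(K, 0xD2) = 0x77; 0x77 ⊕ 0x0F = 0x78.
Blocks that differ from the original plaintext: P2, P3.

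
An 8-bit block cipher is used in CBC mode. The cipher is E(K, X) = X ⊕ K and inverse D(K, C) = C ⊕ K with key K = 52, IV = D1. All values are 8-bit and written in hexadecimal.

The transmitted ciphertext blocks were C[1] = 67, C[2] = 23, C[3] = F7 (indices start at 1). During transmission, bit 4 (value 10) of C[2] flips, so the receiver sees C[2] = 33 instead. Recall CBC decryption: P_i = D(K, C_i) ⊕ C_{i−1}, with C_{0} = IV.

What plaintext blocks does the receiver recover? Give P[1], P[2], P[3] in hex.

Only C[2] changed, to 33. In CBC, a change in C_i garbles P_i and flips the same bit in P_{i+1}. Decrypting the received ciphertext:
P[1]: D(K, 67) = 35; 35 ⊕ D1 = E4.
P[2]: D(K, 33) = 61; 61 ⊕ 67 = 06.
P[3]: D(K, F7) = A5; A5 ⊕ 33 = 96.
Blocks that differ from the original plaintext: P[2], P[3].

P[1] = E4, P[2] = 06, P[3] = 96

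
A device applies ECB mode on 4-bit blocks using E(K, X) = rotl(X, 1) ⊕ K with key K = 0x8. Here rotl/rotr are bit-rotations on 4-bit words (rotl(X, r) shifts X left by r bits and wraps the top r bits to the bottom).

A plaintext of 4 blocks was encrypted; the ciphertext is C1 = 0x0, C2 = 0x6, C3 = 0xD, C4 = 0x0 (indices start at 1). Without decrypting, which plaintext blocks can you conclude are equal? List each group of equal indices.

P1 = P4

ECB encrypts each block independently with the same key, so equal ciphertext blocks imply equal plaintext blocks.
C1 = C4 = 0x0, so P1 = P4.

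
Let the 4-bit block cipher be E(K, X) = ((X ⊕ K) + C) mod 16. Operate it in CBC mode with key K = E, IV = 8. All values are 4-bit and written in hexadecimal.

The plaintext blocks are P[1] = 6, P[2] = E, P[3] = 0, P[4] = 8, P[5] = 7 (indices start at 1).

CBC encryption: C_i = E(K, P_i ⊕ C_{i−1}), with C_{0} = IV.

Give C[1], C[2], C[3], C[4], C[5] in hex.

C[1] = C, C[2] = 8, C[3] = 2, C[4] = 0, C[5] = 5

C[1]: P[1] ⊕ 8 = E; E(K, E) = C.
C[2]: P[2] ⊕ C = 2; E(K, 2) = 8.
C[3]: P[3] ⊕ 8 = 8; E(K, 8) = 2.
C[4]: P[4] ⊕ 2 = A; E(K, A) = 0.
C[5]: P[5] ⊕ 0 = 7; E(K, 7) = 5.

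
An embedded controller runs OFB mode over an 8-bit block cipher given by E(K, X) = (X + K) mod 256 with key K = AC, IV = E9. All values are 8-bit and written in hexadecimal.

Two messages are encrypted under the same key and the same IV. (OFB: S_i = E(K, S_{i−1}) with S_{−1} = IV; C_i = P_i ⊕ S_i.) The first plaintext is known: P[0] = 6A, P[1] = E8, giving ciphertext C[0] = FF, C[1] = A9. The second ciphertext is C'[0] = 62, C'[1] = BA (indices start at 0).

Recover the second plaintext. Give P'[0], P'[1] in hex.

In OFB with a reused IV, both messages share the same keystream S_i, so C_i ⊕ C'_i = P_i ⊕ P'_i and thus P'_i = P_i ⊕ C_i ⊕ C'_i.
P'[0]: 6A ⊕ FF ⊕ 62 = F7.
P'[1]: E8 ⊕ A9 ⊕ BA = FB.

P'[0] = F7, P'[1] = FB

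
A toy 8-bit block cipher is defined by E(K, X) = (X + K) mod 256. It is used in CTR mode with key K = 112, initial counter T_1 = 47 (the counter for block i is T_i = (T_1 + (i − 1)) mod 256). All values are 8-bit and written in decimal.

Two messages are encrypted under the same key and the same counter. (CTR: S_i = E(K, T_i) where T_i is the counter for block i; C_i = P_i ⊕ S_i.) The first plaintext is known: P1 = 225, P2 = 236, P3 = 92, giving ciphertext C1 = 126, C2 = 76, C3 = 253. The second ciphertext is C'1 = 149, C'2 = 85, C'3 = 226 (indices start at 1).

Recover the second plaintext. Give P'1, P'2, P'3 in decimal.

P'1 = 10, P'2 = 245, P'3 = 67

In CTR with a reused counter, both messages share the same keystream S_i, so C_i ⊕ C'_i = P_i ⊕ P'_i and thus P'_i = P_i ⊕ C_i ⊕ C'_i.
P'1: 225 ⊕ 126 ⊕ 149 = 10.
P'2: 236 ⊕ 76 ⊕ 85 = 245.
P'3: 92 ⊕ 253 ⊕ 226 = 67.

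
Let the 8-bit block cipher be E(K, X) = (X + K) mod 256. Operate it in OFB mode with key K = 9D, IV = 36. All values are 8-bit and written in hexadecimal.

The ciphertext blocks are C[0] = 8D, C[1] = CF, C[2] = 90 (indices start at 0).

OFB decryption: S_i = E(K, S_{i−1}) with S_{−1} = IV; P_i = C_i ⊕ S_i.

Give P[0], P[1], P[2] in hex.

P[0]: S = E(K, 36) = D3; 8D ⊕ D3 = 5E.
P[1]: S = E(K, D3) = 70; CF ⊕ 70 = BF.
P[2]: S = E(K, 70) = 0D; 90 ⊕ 0D = 9D.

P[0] = 5E, P[1] = BF, P[2] = 9D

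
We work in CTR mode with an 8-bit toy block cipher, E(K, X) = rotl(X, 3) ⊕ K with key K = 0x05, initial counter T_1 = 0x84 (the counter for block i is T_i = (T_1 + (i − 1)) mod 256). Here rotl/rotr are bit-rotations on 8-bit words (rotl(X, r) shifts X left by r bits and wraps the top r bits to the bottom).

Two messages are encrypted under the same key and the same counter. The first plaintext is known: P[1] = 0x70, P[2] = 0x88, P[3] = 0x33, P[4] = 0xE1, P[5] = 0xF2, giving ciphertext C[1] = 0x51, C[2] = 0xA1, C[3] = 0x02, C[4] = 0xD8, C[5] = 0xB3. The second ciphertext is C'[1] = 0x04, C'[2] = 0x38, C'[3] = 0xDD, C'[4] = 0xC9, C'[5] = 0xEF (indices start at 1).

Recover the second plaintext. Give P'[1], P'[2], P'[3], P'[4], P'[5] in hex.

P'[1] = 0x25, P'[2] = 0x11, P'[3] = 0xEC, P'[4] = 0xF0, P'[5] = 0xAE

In CTR with a reused counter, both messages share the same keystream S_i, so C_i ⊕ C'_i = P_i ⊕ P'_i and thus P'_i = P_i ⊕ C_i ⊕ C'_i.
P'[1]: 0x70 ⊕ 0x51 ⊕ 0x04 = 0x25.
P'[2]: 0x88 ⊕ 0xA1 ⊕ 0x38 = 0x11.
P'[3]: 0x33 ⊕ 0x02 ⊕ 0xDD = 0xEC.
P'[4]: 0xE1 ⊕ 0xD8 ⊕ 0xC9 = 0xF0.
P'[5]: 0xF2 ⊕ 0xB3 ⊕ 0xEF = 0xAE.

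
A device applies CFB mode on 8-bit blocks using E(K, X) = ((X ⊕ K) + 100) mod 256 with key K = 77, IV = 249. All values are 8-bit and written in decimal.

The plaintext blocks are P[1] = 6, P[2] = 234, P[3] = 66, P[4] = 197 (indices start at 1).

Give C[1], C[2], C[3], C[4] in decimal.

C[1] = 30, C[2] = 93, C[3] = 54, C[4] = 26

CFB encryption: C_i = P_i ⊕ E(K, C_{i−1}), with C_{0} = IV.
C[1]: E(K, 249) = 24; 6 ⊕ 24 = 30.
C[2]: E(K, 30) = 183; 234 ⊕ 183 = 93.
C[3]: E(K, 93) = 116; 66 ⊕ 116 = 54.
C[4]: E(K, 54) = 223; 197 ⊕ 223 = 26.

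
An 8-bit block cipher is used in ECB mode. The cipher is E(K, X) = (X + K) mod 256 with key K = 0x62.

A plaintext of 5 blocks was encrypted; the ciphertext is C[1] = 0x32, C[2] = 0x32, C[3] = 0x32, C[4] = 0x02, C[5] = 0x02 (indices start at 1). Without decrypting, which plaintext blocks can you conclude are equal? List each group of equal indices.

ECB encrypts each block independently with the same key, so equal ciphertext blocks imply equal plaintext blocks.
C[1] = C[2] = C[3] = 0x32, so P[1] = P[2] = P[3].
C[4] = C[5] = 0x02, so P[4] = P[5].

P[1] = P[2] = P[3]; P[4] = P[5]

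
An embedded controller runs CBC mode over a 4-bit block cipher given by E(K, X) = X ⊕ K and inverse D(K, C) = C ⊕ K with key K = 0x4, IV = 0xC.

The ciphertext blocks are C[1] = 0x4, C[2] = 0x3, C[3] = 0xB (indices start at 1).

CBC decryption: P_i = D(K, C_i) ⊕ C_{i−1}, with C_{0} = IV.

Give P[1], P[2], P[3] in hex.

P[1] = 0xC, P[2] = 0x3, P[3] = 0xC

P[1]: D(K, 0x4) = 0x0; 0x0 ⊕ 0xC = 0xC.
P[2]: D(K, 0x3) = 0x7; 0x7 ⊕ 0x4 = 0x3.
P[3]: D(K, 0xB) = 0xF; 0xF ⊕ 0x3 = 0xC.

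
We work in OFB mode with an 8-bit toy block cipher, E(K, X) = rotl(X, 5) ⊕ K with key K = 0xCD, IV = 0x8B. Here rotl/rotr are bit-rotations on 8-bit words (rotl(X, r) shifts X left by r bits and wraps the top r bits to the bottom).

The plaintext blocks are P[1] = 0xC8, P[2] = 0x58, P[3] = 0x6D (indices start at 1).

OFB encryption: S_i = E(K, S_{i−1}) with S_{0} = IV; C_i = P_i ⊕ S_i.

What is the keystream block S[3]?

0x86

C[1]: S = E(K, 0x8B) = 0xBC; 0xC8 ⊕ 0xBC = 0x74.
C[2]: S = E(K, 0xBC) = 0x5A; 0x58 ⊕ 0x5A = 0x02.
C[3]: S = E(K, 0x5A) = 0x86; 0x6D ⊕ 0x86 = 0xEB.
So S[3] = 0x86.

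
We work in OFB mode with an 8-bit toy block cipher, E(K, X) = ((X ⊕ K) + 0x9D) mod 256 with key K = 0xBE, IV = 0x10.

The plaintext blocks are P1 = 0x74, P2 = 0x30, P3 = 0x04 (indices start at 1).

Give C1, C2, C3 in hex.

OFB encryption: S_i = E(K, S_{i−1}) with S_{0} = IV; C_i = P_i ⊕ S_i.
C1: S = E(K, 0x10) = 0x4B; 0x74 ⊕ 0x4B = 0x3F.
C2: S = E(K, 0x4B) = 0x92; 0x30 ⊕ 0x92 = 0xA2.
C3: S = E(K, 0x92) = 0xC9; 0x04 ⊕ 0xC9 = 0xCD.

C1 = 0x3F, C2 = 0xA2, C3 = 0xCD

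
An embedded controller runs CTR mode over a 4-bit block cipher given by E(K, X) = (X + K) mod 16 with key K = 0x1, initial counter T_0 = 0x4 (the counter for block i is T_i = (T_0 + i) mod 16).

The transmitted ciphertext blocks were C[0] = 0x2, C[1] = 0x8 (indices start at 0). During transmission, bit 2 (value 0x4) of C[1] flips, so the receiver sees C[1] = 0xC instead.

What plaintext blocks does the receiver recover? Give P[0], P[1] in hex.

P[0] = 0x7, P[1] = 0xA

CTR decryption: S_i = E(K, T_i) where T_i is the counter for block i; P_i = C_i ⊕ S_i.
Only C[1] changed, to 0xC. In CTR, a change in C_i flips the same bit in P_i only; the keystream is unaffected. Decrypting the received ciphertext:
P[0]: T = 0x4, S = E(K, T) = 0x5; 0x2 ⊕ 0x5 = 0x7.
P[1]: T = 0x5, S = E(K, T) = 0x6; 0xC ⊕ 0x6 = 0xA.
Blocks that differ from the original plaintext: P[1].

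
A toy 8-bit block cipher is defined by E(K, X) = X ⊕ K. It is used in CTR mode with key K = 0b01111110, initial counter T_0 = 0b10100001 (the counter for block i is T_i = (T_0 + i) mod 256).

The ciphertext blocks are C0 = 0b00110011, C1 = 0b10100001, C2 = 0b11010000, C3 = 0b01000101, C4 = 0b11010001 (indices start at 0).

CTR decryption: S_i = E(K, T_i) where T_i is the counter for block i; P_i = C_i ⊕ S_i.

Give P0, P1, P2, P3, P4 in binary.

P0: T = 0b10100001, S = E(K, T) = 0b11011111; 0b00110011 ⊕ 0b11011111 = 0b11101100.
P1: T = 0b10100010, S = E(K, T) = 0b11011100; 0b10100001 ⊕ 0b11011100 = 0b01111101.
P2: T = 0b10100011, S = E(K, T) = 0b11011101; 0b11010000 ⊕ 0b11011101 = 0b00001101.
P3: T = 0b10100100, S = E(K, T) = 0b11011010; 0b01000101 ⊕ 0b11011010 = 0b10011111.
P4: T = 0b10100101, S = E(K, T) = 0b11011011; 0b11010001 ⊕ 0b11011011 = 0b00001010.

P0 = 0b11101100, P1 = 0b01111101, P2 = 0b00001101, P3 = 0b10011111, P4 = 0b00001010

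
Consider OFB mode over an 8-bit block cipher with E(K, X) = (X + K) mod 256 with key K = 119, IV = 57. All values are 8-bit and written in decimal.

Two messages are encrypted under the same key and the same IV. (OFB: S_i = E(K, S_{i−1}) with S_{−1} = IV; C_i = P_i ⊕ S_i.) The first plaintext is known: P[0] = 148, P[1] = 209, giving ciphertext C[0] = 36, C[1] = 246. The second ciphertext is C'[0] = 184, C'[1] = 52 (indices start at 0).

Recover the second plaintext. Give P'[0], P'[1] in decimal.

In OFB with a reused IV, both messages share the same keystream S_i, so C_i ⊕ C'_i = P_i ⊕ P'_i and thus P'_i = P_i ⊕ C_i ⊕ C'_i.
P'[0]: 148 ⊕ 36 ⊕ 184 = 8.
P'[1]: 209 ⊕ 246 ⊕ 52 = 19.

P'[0] = 8, P'[1] = 19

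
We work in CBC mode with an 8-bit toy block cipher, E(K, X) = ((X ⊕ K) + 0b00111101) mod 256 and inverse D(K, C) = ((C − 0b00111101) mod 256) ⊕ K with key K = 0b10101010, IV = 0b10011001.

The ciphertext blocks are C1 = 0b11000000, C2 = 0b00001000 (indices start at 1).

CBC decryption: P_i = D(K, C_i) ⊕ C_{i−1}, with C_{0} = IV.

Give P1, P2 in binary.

P1: D(K, 0b11000000) = 0b00101001; 0b00101001 ⊕ 0b10011001 = 0b10110000.
P2: D(K, 0b00001000) = 0b01100001; 0b01100001 ⊕ 0b11000000 = 0b10100001.

P1 = 0b10110000, P2 = 0b10100001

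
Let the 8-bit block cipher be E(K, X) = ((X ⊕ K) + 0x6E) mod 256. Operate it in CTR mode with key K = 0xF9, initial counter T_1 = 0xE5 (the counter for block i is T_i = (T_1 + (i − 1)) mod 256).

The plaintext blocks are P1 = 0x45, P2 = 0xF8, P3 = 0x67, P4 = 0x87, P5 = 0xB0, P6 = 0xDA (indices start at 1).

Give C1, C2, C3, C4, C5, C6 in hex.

CTR encryption: S_i = E(K, T_i) where T_i is the counter for block i; C_i = P_i ⊕ S_i.
C1: T = 0xE5, S = E(K, T) = 0x8A; 0x45 ⊕ 0x8A = 0xCF.
C2: T = 0xE6, S = E(K, T) = 0x8D; 0xF8 ⊕ 0x8D = 0x75.
C3: T = 0xE7, S = E(K, T) = 0x8C; 0x67 ⊕ 0x8C = 0xEB.
C4: T = 0xE8, S = E(K, T) = 0x7F; 0x87 ⊕ 0x7F = 0xF8.
C5: T = 0xE9, S = E(K, T) = 0x7E; 0xB0 ⊕ 0x7E = 0xCE.
C6: T = 0xEA, S = E(K, T) = 0x81; 0xDA ⊕ 0x81 = 0x5B.

C1 = 0xCF, C2 = 0x75, C3 = 0xEB, C4 = 0xF8, C5 = 0xCE, C6 = 0x5B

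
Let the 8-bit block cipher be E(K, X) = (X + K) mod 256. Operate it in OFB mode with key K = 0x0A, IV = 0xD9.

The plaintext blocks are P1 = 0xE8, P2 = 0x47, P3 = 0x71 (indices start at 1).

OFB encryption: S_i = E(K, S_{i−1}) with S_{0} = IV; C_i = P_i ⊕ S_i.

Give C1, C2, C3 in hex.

C1 = 0x0B, C2 = 0xAA, C3 = 0x86

C1: S = E(K, 0xD9) = 0xE3; 0xE8 ⊕ 0xE3 = 0x0B.
C2: S = E(K, 0xE3) = 0xED; 0x47 ⊕ 0xED = 0xAA.
C3: S = E(K, 0xED) = 0xF7; 0x71 ⊕ 0xF7 = 0x86.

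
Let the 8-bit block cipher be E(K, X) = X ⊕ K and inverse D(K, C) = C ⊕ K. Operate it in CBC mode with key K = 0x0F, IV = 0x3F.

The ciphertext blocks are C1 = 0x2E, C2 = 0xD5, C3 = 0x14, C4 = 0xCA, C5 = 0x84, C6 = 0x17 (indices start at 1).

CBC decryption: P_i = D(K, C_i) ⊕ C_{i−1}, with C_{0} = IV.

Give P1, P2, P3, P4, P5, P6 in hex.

P1 = 0x1E, P2 = 0xF4, P3 = 0xCE, P4 = 0xD1, P5 = 0x41, P6 = 0x9C

P1: D(K, 0x2E) = 0x21; 0x21 ⊕ 0x3F = 0x1E.
P2: D(K, 0xD5) = 0xDA; 0xDA ⊕ 0x2E = 0xF4.
P3: D(K, 0x14) = 0x1B; 0x1B ⊕ 0xD5 = 0xCE.
P4: D(K, 0xCA) = 0xC5; 0xC5 ⊕ 0x14 = 0xD1.
P5: D(K, 0x84) = 0x8B; 0x8B ⊕ 0xCA = 0x41.
P6: D(K, 0x17) = 0x18; 0x18 ⊕ 0x84 = 0x9C.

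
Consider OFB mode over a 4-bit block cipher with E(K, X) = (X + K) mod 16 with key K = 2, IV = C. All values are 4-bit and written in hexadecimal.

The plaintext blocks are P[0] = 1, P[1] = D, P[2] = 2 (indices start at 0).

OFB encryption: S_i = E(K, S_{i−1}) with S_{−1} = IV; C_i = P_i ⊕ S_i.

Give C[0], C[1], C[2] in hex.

C[0]: S = E(K, C) = E; 1 ⊕ E = F.
C[1]: S = E(K, E) = 0; D ⊕ 0 = D.
C[2]: S = E(K, 0) = 2; 2 ⊕ 2 = 0.

C[0] = F, C[1] = D, C[2] = 0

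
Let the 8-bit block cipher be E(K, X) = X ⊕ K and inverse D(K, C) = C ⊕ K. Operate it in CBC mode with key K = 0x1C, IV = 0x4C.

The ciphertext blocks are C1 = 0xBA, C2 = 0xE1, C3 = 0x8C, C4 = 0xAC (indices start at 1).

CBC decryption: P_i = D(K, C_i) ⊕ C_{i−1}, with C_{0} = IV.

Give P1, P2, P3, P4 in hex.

P1: D(K, 0xBA) = 0xA6; 0xA6 ⊕ 0x4C = 0xEA.
P2: D(K, 0xE1) = 0xFD; 0xFD ⊕ 0xBA = 0x47.
P3: D(K, 0x8C) = 0x90; 0x90 ⊕ 0xE1 = 0x71.
P4: D(K, 0xAC) = 0xB0; 0xB0 ⊕ 0x8C = 0x3C.

P1 = 0xEA, P2 = 0x47, P3 = 0x71, P4 = 0x3C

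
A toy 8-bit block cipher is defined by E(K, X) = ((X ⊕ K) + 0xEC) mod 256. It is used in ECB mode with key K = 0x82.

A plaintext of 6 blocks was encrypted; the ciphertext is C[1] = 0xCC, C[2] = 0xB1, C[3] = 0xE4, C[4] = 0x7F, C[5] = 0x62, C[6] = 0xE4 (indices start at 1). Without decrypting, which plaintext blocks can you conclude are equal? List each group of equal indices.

ECB encrypts each block independently with the same key, so equal ciphertext blocks imply equal plaintext blocks.
C[3] = C[6] = 0xE4, so P[3] = P[6].

P[3] = P[6]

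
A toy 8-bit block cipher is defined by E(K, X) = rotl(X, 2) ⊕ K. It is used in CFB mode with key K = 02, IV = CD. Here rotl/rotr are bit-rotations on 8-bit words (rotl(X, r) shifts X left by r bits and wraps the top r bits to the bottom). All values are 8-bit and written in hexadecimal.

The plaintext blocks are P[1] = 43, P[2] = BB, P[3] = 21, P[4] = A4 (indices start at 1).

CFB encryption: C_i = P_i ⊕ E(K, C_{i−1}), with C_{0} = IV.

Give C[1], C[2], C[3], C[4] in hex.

C[1]: E(K, CD) = 35; 43 ⊕ 35 = 76.
C[2]: E(K, 76) = DB; BB ⊕ DB = 60.
C[3]: E(K, 60) = 83; 21 ⊕ 83 = A2.
C[4]: E(K, A2) = 88; A4 ⊕ 88 = 2C.

C[1] = 76, C[2] = 60, C[3] = A2, C[4] = 2C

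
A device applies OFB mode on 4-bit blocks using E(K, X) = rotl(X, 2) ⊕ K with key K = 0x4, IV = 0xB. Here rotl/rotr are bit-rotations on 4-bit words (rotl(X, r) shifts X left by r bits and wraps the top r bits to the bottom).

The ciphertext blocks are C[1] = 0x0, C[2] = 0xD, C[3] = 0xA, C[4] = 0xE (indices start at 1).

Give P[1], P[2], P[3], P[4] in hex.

P[1] = 0xA, P[2] = 0x3, P[3] = 0x5, P[4] = 0x5

OFB decryption: S_i = E(K, S_{i−1}) with S_{0} = IV; P_i = C_i ⊕ S_i.
P[1]: S = E(K, 0xB) = 0xA; 0x0 ⊕ 0xA = 0xA.
P[2]: S = E(K, 0xA) = 0xE; 0xD ⊕ 0xE = 0x3.
P[3]: S = E(K, 0xE) = 0xF; 0xA ⊕ 0xF = 0x5.
P[4]: S = E(K, 0xF) = 0xB; 0xE ⊕ 0xB = 0x5.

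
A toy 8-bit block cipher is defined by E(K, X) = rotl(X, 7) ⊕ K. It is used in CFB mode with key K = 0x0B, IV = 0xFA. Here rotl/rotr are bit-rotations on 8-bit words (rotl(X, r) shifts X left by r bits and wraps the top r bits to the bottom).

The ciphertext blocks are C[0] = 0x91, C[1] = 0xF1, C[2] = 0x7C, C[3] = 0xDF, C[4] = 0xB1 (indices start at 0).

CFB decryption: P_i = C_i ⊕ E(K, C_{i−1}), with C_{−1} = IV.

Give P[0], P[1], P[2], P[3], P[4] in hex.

P[0] = 0xE7, P[1] = 0x32, P[2] = 0x8F, P[3] = 0xEA, P[4] = 0x55

P[0]: E(K, 0xFA) = 0x76; 0x91 ⊕ 0x76 = 0xE7.
P[1]: E(K, 0x91) = 0xC3; 0xF1 ⊕ 0xC3 = 0x32.
P[2]: E(K, 0xF1) = 0xF3; 0x7C ⊕ 0xF3 = 0x8F.
P[3]: E(K, 0x7C) = 0x35; 0xDF ⊕ 0x35 = 0xEA.
P[4]: E(K, 0xDF) = 0xE4; 0xB1 ⊕ 0xE4 = 0x55.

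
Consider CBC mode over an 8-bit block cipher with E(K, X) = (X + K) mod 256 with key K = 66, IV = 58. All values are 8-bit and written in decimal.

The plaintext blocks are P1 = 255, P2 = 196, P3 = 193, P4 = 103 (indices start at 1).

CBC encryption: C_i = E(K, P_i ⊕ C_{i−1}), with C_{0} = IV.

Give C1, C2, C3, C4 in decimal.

C1 = 7, C2 = 5, C3 = 6, C4 = 163

C1: P1 ⊕ 58 = 197; E(K, 197) = 7.
C2: P2 ⊕ 7 = 195; E(K, 195) = 5.
C3: P3 ⊕ 5 = 196; E(K, 196) = 6.
C4: P4 ⊕ 6 = 97; E(K, 97) = 163.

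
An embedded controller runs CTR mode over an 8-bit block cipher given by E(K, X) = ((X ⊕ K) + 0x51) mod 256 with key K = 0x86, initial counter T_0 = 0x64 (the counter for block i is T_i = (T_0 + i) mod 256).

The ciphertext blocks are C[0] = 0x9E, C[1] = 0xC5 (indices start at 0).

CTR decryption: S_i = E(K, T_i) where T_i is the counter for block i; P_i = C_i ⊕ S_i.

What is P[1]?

P[1] = 0xF1

P[1]: T = 0x65, S = E(K, T) = 0x34; 0xC5 ⊕ 0x34 = 0xF1.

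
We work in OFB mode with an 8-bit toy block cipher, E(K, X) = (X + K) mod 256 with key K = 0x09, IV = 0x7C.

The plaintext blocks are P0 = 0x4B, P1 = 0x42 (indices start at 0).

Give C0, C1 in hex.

C0 = 0xCE, C1 = 0xCC

OFB encryption: S_i = E(K, S_{i−1}) with S_{−1} = IV; C_i = P_i ⊕ S_i.
C0: S = E(K, 0x7C) = 0x85; 0x4B ⊕ 0x85 = 0xCE.
C1: S = E(K, 0x85) = 0x8E; 0x42 ⊕ 0x8E = 0xCC.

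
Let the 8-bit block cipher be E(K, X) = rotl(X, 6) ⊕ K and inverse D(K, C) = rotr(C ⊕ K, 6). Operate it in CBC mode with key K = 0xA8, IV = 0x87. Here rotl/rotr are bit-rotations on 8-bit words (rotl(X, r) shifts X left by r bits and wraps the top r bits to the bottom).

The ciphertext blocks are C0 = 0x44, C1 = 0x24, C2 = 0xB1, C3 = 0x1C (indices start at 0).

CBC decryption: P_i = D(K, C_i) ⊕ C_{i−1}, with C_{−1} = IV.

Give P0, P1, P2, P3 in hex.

P0: D(K, 0x44) = 0xB3; 0xB3 ⊕ 0x87 = 0x34.
P1: D(K, 0x24) = 0x32; 0x32 ⊕ 0x44 = 0x76.
P2: D(K, 0xB1) = 0x64; 0x64 ⊕ 0x24 = 0x40.
P3: D(K, 0x1C) = 0xD2; 0xD2 ⊕ 0xB1 = 0x63.

P0 = 0x34, P1 = 0x76, P2 = 0x40, P3 = 0x63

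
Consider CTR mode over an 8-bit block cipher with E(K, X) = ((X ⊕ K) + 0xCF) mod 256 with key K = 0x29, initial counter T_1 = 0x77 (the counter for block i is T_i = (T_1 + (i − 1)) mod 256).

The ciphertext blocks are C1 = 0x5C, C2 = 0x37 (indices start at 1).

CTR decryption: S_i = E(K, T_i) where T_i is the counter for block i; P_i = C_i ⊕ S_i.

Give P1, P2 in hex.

P1 = 0x71, P2 = 0x17

P1: T = 0x77, S = E(K, T) = 0x2D; 0x5C ⊕ 0x2D = 0x71.
P2: T = 0x78, S = E(K, T) = 0x20; 0x37 ⊕ 0x20 = 0x17.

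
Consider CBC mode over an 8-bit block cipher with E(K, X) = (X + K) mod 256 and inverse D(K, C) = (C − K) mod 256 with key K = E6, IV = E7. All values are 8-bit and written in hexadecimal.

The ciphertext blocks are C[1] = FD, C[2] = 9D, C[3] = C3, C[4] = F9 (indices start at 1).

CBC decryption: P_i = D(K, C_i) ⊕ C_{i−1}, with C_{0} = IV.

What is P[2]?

P[2]: D(K, 9D) = B7; B7 ⊕ FD = 4A.

P[2] = 4A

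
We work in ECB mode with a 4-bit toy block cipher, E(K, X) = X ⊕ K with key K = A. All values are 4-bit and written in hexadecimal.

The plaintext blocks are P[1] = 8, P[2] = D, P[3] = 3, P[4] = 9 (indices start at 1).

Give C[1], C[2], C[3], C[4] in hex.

ECB encryption: C_i = E(K, P_i).
C[1]: E(K, 8) = 2.
C[2]: E(K, D) = 7.
C[3]: E(K, 3) = 9.
C[4]: E(K, 9) = 3.

C[1] = 2, C[2] = 7, C[3] = 9, C[4] = 3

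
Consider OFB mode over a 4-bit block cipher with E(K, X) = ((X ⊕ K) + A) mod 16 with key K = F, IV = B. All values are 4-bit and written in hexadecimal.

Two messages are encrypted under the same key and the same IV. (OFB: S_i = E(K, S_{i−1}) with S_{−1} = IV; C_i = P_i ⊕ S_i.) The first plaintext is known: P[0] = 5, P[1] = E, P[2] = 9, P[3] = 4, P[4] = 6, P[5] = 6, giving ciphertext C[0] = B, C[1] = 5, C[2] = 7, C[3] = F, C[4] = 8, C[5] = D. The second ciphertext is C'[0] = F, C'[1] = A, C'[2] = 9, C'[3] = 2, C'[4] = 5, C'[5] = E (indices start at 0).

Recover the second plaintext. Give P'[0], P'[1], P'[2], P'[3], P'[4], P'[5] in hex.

In OFB with a reused IV, both messages share the same keystream S_i, so C_i ⊕ C'_i = P_i ⊕ P'_i and thus P'_i = P_i ⊕ C_i ⊕ C'_i.
P'[0]: 5 ⊕ B ⊕ F = 1.
P'[1]: E ⊕ 5 ⊕ A = 1.
P'[2]: 9 ⊕ 7 ⊕ 9 = 7.
P'[3]: 4 ⊕ F ⊕ 2 = 9.
P'[4]: 6 ⊕ 8 ⊕ 5 = B.
P'[5]: 6 ⊕ D ⊕ E = 5.

P'[0] = 1, P'[1] = 1, P'[2] = 7, P'[3] = 9, P'[4] = B, P'[5] = 5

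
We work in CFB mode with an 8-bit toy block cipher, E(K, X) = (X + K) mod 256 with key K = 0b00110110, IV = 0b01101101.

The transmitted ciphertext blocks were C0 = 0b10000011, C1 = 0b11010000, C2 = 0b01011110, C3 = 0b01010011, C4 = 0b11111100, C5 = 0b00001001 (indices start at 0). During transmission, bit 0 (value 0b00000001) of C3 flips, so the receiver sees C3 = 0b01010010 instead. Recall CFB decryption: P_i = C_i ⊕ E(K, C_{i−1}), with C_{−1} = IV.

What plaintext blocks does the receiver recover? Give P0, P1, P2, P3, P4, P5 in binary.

Only C3 changed, to 0b01010010. In CFB, a change in C_i flips the same bit in P_i and garbles P_{i+1}. Decrypting the received ciphertext:
P0: E(K, 0b01101101) = 0b10100011; 0b10000011 ⊕ 0b10100011 = 0b00100000.
P1: E(K, 0b10000011) = 0b10111001; 0b11010000 ⊕ 0b10111001 = 0b01101001.
P2: E(K, 0b11010000) = 0b00000110; 0b01011110 ⊕ 0b00000110 = 0b01011000.
P3: E(K, 0b01011110) = 0b10010100; 0b01010010 ⊕ 0b10010100 = 0b11000110.
P4: E(K, 0b01010010) = 0b10001000; 0b11111100 ⊕ 0b10001000 = 0b01110100.
P5: E(K, 0b11111100) = 0b00110010; 0b00001001 ⊕ 0b00110010 = 0b00111011.
Blocks that differ from the original plaintext: P3, P4.

P0 = 0b00100000, P1 = 0b01101001, P2 = 0b01011000, P3 = 0b11000110, P4 = 0b01110100, P5 = 0b00111011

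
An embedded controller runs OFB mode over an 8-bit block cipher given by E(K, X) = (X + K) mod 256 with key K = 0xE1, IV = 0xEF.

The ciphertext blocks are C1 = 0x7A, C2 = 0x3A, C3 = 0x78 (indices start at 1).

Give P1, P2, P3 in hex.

P1 = 0xAA, P2 = 0x8B, P3 = 0xEA

OFB decryption: S_i = E(K, S_{i−1}) with S_{0} = IV; P_i = C_i ⊕ S_i.
P1: S = E(K, 0xEF) = 0xD0; 0x7A ⊕ 0xD0 = 0xAA.
P2: S = E(K, 0xD0) = 0xB1; 0x3A ⊕ 0xB1 = 0x8B.
P3: S = E(K, 0xB1) = 0x92; 0x78 ⊕ 0x92 = 0xEA.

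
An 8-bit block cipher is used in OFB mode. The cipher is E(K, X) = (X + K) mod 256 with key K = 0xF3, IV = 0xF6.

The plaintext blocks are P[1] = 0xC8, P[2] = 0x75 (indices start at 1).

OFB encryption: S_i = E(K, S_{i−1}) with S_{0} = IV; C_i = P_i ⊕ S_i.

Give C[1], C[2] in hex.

C[1]: S = E(K, 0xF6) = 0xE9; 0xC8 ⊕ 0xE9 = 0x21.
C[2]: S = E(K, 0xE9) = 0xDC; 0x75 ⊕ 0xDC = 0xA9.

C[1] = 0x21, C[2] = 0xA9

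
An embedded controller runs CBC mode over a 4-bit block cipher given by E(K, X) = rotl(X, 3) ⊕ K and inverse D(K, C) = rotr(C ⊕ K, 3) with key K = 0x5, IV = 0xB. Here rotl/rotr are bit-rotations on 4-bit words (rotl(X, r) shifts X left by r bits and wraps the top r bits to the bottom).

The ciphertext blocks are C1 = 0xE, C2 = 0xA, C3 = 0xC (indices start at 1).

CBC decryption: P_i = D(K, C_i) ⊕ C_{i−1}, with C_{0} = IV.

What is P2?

P2 = 0x1

P2: D(K, 0xA) = 0xF; 0xF ⊕ 0xE = 0x1.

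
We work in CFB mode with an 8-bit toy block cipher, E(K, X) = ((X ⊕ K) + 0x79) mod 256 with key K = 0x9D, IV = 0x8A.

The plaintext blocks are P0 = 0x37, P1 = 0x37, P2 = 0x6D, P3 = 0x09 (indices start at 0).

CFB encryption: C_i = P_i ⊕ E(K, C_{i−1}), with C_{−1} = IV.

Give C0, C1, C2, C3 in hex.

C0 = 0xA7, C1 = 0x84, C2 = 0xFF, C3 = 0xD2

C0: E(K, 0x8A) = 0x90; 0x37 ⊕ 0x90 = 0xA7.
C1: E(K, 0xA7) = 0xB3; 0x37 ⊕ 0xB3 = 0x84.
C2: E(K, 0x84) = 0x92; 0x6D ⊕ 0x92 = 0xFF.
C3: E(K, 0xFF) = 0xDB; 0x09 ⊕ 0xDB = 0xD2.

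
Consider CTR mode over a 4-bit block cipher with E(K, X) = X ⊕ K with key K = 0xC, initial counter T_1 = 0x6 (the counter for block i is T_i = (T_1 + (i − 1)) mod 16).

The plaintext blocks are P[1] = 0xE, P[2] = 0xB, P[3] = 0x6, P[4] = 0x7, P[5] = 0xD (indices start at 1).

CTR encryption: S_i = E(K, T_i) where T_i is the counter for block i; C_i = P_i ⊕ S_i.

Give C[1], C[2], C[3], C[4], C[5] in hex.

C[1]: T = 0x6, S = E(K, T) = 0xA; 0xE ⊕ 0xA = 0x4.
C[2]: T = 0x7, S = E(K, T) = 0xB; 0xB ⊕ 0xB = 0x0.
C[3]: T = 0x8, S = E(K, T) = 0x4; 0x6 ⊕ 0x4 = 0x2.
C[4]: T = 0x9, S = E(K, T) = 0x5; 0x7 ⊕ 0x5 = 0x2.
C[5]: T = 0xA, S = E(K, T) = 0x6; 0xD ⊕ 0x6 = 0xB.

C[1] = 0x4, C[2] = 0x0, C[3] = 0x2, C[4] = 0x2, C[5] = 0xB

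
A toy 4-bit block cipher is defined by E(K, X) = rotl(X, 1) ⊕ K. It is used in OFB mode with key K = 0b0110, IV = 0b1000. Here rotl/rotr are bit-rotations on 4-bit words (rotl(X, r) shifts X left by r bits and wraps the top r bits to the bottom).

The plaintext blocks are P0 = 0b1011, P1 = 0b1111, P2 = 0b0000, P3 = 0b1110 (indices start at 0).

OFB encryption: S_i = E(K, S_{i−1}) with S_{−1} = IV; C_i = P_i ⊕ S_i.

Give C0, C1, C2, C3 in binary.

C0 = 0b1100, C1 = 0b0111, C2 = 0b0111, C3 = 0b0110

C0: S = E(K, 0b1000) = 0b0111; 0b1011 ⊕ 0b0111 = 0b1100.
C1: S = E(K, 0b0111) = 0b1000; 0b1111 ⊕ 0b1000 = 0b0111.
C2: S = E(K, 0b1000) = 0b0111; 0b0000 ⊕ 0b0111 = 0b0111.
C3: S = E(K, 0b0111) = 0b1000; 0b1110 ⊕ 0b1000 = 0b0110.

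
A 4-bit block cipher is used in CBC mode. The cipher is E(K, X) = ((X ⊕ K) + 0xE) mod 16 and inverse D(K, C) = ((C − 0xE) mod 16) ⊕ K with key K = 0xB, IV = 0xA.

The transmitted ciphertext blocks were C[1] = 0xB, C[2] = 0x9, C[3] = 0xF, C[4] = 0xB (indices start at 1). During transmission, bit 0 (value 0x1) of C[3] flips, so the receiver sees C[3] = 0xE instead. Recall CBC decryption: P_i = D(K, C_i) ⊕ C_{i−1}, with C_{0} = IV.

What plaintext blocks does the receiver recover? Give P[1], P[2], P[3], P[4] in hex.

P[1] = 0xC, P[2] = 0xB, P[3] = 0x2, P[4] = 0x8

Only C[3] changed, to 0xE. In CBC, a change in C_i garbles P_i and flips the same bit in P_{i+1}. Decrypting the received ciphertext:
P[1]: D(K, 0xB) = 0x6; 0x6 ⊕ 0xA = 0xC.
P[2]: D(K, 0x9) = 0x0; 0x0 ⊕ 0xB = 0xB.
P[3]: D(K, 0xE) = 0xB; 0xB ⊕ 0x9 = 0x2.
P[4]: D(K, 0xB) = 0x6; 0x6 ⊕ 0xE = 0x8.
Blocks that differ from the original plaintext: P[3], P[4].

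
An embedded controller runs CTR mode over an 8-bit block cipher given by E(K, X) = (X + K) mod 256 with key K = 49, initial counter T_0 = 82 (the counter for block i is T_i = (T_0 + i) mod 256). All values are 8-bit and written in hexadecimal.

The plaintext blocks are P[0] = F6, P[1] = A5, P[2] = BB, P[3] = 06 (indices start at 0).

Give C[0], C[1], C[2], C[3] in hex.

C[0] = 3D, C[1] = 69, C[2] = 76, C[3] = C8

CTR encryption: S_i = E(K, T_i) where T_i is the counter for block i; C_i = P_i ⊕ S_i.
C[0]: T = 82, S = E(K, T) = CB; F6 ⊕ CB = 3D.
C[1]: T = 83, S = E(K, T) = CC; A5 ⊕ CC = 69.
C[2]: T = 84, S = E(K, T) = CD; BB ⊕ CD = 76.
C[3]: T = 85, S = E(K, T) = CE; 06 ⊕ CE = C8.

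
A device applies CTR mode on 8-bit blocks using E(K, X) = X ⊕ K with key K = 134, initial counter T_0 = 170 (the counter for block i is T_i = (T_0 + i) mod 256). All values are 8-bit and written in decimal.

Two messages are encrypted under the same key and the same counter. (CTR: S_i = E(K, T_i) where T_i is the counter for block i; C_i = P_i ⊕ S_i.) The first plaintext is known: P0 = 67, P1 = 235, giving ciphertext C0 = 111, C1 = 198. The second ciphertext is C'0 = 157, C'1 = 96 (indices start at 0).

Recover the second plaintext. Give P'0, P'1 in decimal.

P'0 = 177, P'1 = 77

In CTR with a reused counter, both messages share the same keystream S_i, so C_i ⊕ C'_i = P_i ⊕ P'_i and thus P'_i = P_i ⊕ C_i ⊕ C'_i.
P'0: 67 ⊕ 111 ⊕ 157 = 177.
P'1: 235 ⊕ 198 ⊕ 96 = 77.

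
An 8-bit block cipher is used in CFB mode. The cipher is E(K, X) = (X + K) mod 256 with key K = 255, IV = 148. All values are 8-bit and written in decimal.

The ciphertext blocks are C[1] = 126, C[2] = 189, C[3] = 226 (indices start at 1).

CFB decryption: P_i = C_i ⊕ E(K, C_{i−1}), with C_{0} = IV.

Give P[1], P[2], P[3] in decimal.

P[1]: E(K, 148) = 147; 126 ⊕ 147 = 237.
P[2]: E(K, 126) = 125; 189 ⊕ 125 = 192.
P[3]: E(K, 189) = 188; 226 ⊕ 188 = 94.

P[1] = 237, P[2] = 192, P[3] = 94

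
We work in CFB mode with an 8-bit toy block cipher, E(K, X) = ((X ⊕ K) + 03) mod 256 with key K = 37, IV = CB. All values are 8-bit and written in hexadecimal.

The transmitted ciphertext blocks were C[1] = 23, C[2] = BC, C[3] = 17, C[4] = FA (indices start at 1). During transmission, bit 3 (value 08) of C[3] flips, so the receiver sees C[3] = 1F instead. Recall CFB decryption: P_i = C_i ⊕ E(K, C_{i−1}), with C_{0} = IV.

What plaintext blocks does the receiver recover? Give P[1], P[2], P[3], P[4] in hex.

Only C[3] changed, to 1F. In CFB, a change in C_i flips the same bit in P_i and garbles P_{i+1}. Decrypting the received ciphertext:
P[1]: E(K, CB) = FF; 23 ⊕ FF = DC.
P[2]: E(K, 23) = 17; BC ⊕ 17 = AB.
P[3]: E(K, BC) = 8E; 1F ⊕ 8E = 91.
P[4]: E(K, 1F) = 2B; FA ⊕ 2B = D1.
Blocks that differ from the original plaintext: P[3], P[4].

P[1] = DC, P[2] = AB, P[3] = 91, P[4] = D1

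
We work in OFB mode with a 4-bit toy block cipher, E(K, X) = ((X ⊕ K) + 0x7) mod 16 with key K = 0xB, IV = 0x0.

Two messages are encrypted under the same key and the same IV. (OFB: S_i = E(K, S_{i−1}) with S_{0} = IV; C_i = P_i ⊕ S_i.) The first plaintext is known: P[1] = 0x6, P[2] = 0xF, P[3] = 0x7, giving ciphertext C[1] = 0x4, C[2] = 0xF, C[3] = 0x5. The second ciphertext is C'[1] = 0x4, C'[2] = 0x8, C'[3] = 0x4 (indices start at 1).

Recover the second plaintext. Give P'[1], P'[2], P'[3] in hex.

In OFB with a reused IV, both messages share the same keystream S_i, so C_i ⊕ C'_i = P_i ⊕ P'_i and thus P'_i = P_i ⊕ C_i ⊕ C'_i.
P'[1]: 0x6 ⊕ 0x4 ⊕ 0x4 = 0x6.
P'[2]: 0xF ⊕ 0xF ⊕ 0x8 = 0x8.
P'[3]: 0x7 ⊕ 0x5 ⊕ 0x4 = 0x6.

P'[1] = 0x6, P'[2] = 0x8, P'[3] = 0x6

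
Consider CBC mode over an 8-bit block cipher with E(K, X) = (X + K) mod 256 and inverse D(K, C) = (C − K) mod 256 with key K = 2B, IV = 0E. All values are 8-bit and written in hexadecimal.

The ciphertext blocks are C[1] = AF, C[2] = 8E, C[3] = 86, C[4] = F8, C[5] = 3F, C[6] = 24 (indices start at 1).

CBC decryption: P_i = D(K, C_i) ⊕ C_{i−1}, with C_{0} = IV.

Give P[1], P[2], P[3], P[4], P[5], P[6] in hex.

P[1]: D(K, AF) = 84; 84 ⊕ 0E = 8A.
P[2]: D(K, 8E) = 63; 63 ⊕ AF = CC.
P[3]: D(K, 86) = 5B; 5B ⊕ 8E = D5.
P[4]: D(K, F8) = CD; CD ⊕ 86 = 4B.
P[5]: D(K, 3F) = 14; 14 ⊕ F8 = EC.
P[6]: D(K, 24) = F9; F9 ⊕ 3F = C6.

P[1] = 8A, P[2] = CC, P[3] = D5, P[4] = 4B, P[5] = EC, P[6] = C6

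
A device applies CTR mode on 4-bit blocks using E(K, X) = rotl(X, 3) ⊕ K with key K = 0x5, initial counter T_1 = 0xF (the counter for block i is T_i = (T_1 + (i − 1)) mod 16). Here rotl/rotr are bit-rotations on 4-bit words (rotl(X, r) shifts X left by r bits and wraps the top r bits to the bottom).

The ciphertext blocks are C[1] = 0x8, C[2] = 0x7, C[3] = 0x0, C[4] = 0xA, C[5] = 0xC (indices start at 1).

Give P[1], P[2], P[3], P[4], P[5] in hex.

CTR decryption: S_i = E(K, T_i) where T_i is the counter for block i; P_i = C_i ⊕ S_i.
P[1]: T = 0xF, S = E(K, T) = 0xA; 0x8 ⊕ 0xA = 0x2.
P[2]: T = 0x0, S = E(K, T) = 0x5; 0x7 ⊕ 0x5 = 0x2.
P[3]: T = 0x1, S = E(K, T) = 0xD; 0x0 ⊕ 0xD = 0xD.
P[4]: T = 0x2, S = E(K, T) = 0x4; 0xA ⊕ 0x4 = 0xE.
P[5]: T = 0x3, S = E(K, T) = 0xC; 0xC ⊕ 0xC = 0x0.

P[1] = 0x2, P[2] = 0x2, P[3] = 0xD, P[4] = 0xE, P[5] = 0x0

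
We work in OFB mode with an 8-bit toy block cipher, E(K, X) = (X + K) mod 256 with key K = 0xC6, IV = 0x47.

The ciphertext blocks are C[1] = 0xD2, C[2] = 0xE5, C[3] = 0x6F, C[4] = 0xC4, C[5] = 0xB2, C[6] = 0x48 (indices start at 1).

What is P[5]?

P[5] = 0x97

OFB decryption: S_i = E(K, S_{i−1}) with S_{0} = IV; P_i = C_i ⊕ S_i.
P[1]: S = E(K, 0x47) = 0x0D; 0xD2 ⊕ 0x0D = 0xDF.
P[2]: S = E(K, 0x0D) = 0xD3; 0xE5 ⊕ 0xD3 = 0x36.
P[3]: S = E(K, 0xD3) = 0x99; 0x6F ⊕ 0x99 = 0xF6.
P[4]: S = E(K, 0x99) = 0x5F; 0xC4 ⊕ 0x5F = 0x9B.
P[5]: S = E(K, 0x5F) = 0x25; 0xB2 ⊕ 0x25 = 0x97.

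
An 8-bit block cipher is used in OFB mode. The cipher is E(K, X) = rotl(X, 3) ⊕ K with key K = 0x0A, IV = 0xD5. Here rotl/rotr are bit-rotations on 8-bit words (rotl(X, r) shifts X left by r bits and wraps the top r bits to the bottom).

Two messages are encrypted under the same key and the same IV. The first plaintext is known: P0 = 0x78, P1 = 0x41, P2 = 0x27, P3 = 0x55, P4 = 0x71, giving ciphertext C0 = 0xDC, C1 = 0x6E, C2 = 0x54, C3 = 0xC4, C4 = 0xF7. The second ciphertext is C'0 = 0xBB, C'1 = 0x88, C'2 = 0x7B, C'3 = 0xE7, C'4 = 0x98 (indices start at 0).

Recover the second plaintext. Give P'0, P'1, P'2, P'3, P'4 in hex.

In OFB with a reused IV, both messages share the same keystream S_i, so C_i ⊕ C'_i = P_i ⊕ P'_i and thus P'_i = P_i ⊕ C_i ⊕ C'_i.
P'0: 0x78 ⊕ 0xDC ⊕ 0xBB = 0x1F.
P'1: 0x41 ⊕ 0x6E ⊕ 0x88 = 0xA7.
P'2: 0x27 ⊕ 0x54 ⊕ 0x7B = 0x08.
P'3: 0x55 ⊕ 0xC4 ⊕ 0xE7 = 0x76.
P'4: 0x71 ⊕ 0xF7 ⊕ 0x98 = 0x1E.

P'0 = 0x1F, P'1 = 0xA7, P'2 = 0x08, P'3 = 0x76, P'4 = 0x1E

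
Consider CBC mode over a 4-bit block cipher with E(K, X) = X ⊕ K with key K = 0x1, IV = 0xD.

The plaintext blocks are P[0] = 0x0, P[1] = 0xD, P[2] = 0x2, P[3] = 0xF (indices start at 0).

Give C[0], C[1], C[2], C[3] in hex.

C[0] = 0xC, C[1] = 0x0, C[2] = 0x3, C[3] = 0xD

CBC encryption: C_i = E(K, P_i ⊕ C_{i−1}), with C_{−1} = IV.
C[0]: P[0] ⊕ 0xD = 0xD; E(K, 0xD) = 0xC.
C[1]: P[1] ⊕ 0xC = 0x1; E(K, 0x1) = 0x0.
C[2]: P[2] ⊕ 0x0 = 0x2; E(K, 0x2) = 0x3.
C[3]: P[3] ⊕ 0x3 = 0xC; E(K, 0xC) = 0xD.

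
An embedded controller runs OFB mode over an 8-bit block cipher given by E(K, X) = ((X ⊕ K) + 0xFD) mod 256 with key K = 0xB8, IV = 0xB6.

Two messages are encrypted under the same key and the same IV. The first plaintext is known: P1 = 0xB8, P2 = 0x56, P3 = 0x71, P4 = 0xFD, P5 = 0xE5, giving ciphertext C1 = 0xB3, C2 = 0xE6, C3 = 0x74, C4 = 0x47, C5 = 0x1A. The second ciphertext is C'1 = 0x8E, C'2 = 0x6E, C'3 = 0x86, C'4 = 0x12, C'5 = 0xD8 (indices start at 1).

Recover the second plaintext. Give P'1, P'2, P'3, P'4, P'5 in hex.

In OFB with a reused IV, both messages share the same keystream S_i, so C_i ⊕ C'_i = P_i ⊕ P'_i and thus P'_i = P_i ⊕ C_i ⊕ C'_i.
P'1: 0xB8 ⊕ 0xB3 ⊕ 0x8E = 0x85.
P'2: 0x56 ⊕ 0xE6 ⊕ 0x6E = 0xDE.
P'3: 0x71 ⊕ 0x74 ⊕ 0x86 = 0x83.
P'4: 0xFD ⊕ 0x47 ⊕ 0x12 = 0xA8.
P'5: 0xE5 ⊕ 0x1A ⊕ 0xD8 = 0x27.

P'1 = 0x85, P'2 = 0xDE, P'3 = 0x83, P'4 = 0xA8, P'5 = 0x27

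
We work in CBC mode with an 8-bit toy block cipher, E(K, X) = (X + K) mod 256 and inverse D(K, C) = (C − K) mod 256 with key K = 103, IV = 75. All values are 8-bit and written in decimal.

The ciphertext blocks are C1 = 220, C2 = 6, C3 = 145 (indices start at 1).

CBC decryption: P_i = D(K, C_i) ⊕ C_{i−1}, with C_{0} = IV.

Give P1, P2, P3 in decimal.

P1: D(K, 220) = 117; 117 ⊕ 75 = 62.
P2: D(K, 6) = 159; 159 ⊕ 220 = 67.
P3: D(K, 145) = 42; 42 ⊕ 6 = 44.

P1 = 62, P2 = 67, P3 = 44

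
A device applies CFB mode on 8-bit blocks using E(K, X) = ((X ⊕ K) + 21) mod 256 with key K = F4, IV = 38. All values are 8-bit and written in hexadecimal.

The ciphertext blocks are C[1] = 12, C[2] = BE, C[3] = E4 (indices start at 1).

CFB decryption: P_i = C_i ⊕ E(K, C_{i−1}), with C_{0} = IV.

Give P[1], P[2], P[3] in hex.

P[1]: E(K, 38) = ED; 12 ⊕ ED = FF.
P[2]: E(K, 12) = 07; BE ⊕ 07 = B9.
P[3]: E(K, BE) = 6B; E4 ⊕ 6B = 8F.

P[1] = FF, P[2] = B9, P[3] = 8F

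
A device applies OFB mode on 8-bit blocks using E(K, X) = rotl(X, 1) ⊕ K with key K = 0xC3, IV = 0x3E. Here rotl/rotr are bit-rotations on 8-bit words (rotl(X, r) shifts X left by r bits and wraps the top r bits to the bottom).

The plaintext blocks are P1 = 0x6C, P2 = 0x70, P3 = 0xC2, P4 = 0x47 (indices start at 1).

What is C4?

C4 = 0xF1

OFB encryption: S_i = E(K, S_{i−1}) with S_{0} = IV; C_i = P_i ⊕ S_i.
C1: S = E(K, 0x3E) = 0xBF; 0x6C ⊕ 0xBF = 0xD3.
C2: S = E(K, 0xBF) = 0xBC; 0x70 ⊕ 0xBC = 0xCC.
C3: S = E(K, 0xBC) = 0xBA; 0xC2 ⊕ 0xBA = 0x78.
C4: S = E(K, 0xBA) = 0xB6; 0x47 ⊕ 0xB6 = 0xF1.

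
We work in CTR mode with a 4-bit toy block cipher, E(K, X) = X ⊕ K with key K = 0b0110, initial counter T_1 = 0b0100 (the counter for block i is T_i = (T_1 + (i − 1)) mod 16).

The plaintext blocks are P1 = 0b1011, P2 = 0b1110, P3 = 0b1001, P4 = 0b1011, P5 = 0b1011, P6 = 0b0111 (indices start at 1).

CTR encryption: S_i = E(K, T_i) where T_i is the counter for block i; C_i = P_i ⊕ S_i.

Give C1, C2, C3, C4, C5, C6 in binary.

C1 = 0b1001, C2 = 0b1101, C3 = 0b1001, C4 = 0b1010, C5 = 0b0101, C6 = 0b1000

C1: T = 0b0100, S = E(K, T) = 0b0010; 0b1011 ⊕ 0b0010 = 0b1001.
C2: T = 0b0101, S = E(K, T) = 0b0011; 0b1110 ⊕ 0b0011 = 0b1101.
C3: T = 0b0110, S = E(K, T) = 0b0000; 0b1001 ⊕ 0b0000 = 0b1001.
C4: T = 0b0111, S = E(K, T) = 0b0001; 0b1011 ⊕ 0b0001 = 0b1010.
C5: T = 0b1000, S = E(K, T) = 0b1110; 0b1011 ⊕ 0b1110 = 0b0101.
C6: T = 0b1001, S = E(K, T) = 0b1111; 0b0111 ⊕ 0b1111 = 0b1000.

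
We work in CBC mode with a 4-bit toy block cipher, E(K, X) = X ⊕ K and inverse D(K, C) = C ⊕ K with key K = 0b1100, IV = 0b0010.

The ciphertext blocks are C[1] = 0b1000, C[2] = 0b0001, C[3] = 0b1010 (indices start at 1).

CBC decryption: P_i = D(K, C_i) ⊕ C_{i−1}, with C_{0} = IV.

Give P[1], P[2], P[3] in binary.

P[1]: D(K, 0b1000) = 0b0100; 0b0100 ⊕ 0b0010 = 0b0110.
P[2]: D(K, 0b0001) = 0b1101; 0b1101 ⊕ 0b1000 = 0b0101.
P[3]: D(K, 0b1010) = 0b0110; 0b0110 ⊕ 0b0001 = 0b0111.

P[1] = 0b0110, P[2] = 0b0101, P[3] = 0b0111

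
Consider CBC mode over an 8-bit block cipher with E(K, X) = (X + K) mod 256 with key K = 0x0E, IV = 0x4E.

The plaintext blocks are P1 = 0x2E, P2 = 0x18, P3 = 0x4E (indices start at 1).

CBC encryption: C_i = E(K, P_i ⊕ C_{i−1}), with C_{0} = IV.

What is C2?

C1: P1 ⊕ 0x4E = 0x60; E(K, 0x60) = 0x6E.
C2: P2 ⊕ 0x6E = 0x76; E(K, 0x76) = 0x84.

C2 = 0x84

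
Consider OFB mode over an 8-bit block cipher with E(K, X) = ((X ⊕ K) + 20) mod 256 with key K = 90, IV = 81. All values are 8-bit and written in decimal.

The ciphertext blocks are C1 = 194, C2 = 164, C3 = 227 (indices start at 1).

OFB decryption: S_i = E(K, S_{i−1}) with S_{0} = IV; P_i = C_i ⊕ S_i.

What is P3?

P3 = 244

P1: S = E(K, 81) = 31; 194 ⊕ 31 = 221.
P2: S = E(K, 31) = 89; 164 ⊕ 89 = 253.
P3: S = E(K, 89) = 23; 227 ⊕ 23 = 244.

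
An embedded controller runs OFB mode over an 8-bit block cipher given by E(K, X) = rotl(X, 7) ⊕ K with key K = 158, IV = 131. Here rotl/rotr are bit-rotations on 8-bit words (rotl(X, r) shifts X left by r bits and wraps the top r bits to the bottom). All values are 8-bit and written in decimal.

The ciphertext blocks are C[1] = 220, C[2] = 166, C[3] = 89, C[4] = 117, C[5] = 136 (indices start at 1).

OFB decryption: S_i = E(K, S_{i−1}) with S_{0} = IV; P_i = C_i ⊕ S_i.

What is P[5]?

P[1]: S = E(K, 131) = 95; 220 ⊕ 95 = 131.
P[2]: S = E(K, 95) = 49; 166 ⊕ 49 = 151.
P[3]: S = E(K, 49) = 6; 89 ⊕ 6 = 95.
P[4]: S = E(K, 6) = 157; 117 ⊕ 157 = 232.
P[5]: S = E(K, 157) = 80; 136 ⊕ 80 = 216.

P[5] = 216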